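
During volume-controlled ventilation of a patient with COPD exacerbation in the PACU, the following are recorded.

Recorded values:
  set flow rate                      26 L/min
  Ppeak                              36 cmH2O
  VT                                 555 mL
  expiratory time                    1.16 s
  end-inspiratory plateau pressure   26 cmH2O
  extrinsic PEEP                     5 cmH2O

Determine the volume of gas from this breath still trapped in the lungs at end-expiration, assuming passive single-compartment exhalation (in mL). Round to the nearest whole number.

Flow: 26 L/min ÷ 60 = 0.4333 L/s.
R = (PIP − Pplat)/V̇ = (36 − 26) / 0.4333 = 10.0/0.4333 = 23.079 cmH2O·s/L.
C = Vt/(Pplat − PEEP) = 555.0 / (26 − 5) = 555.0/21.0 = 26.429 mL/cmH2O.
τ = R × C = 23.079 × 0.02643 L/cmH2O = 0.61 s.
Fraction remaining = e^(−Te/τ) = e^(−1.16/0.61) = 0.1493.
Trapped volume = 555.0 × 0.1493 = 82.862 mL.

83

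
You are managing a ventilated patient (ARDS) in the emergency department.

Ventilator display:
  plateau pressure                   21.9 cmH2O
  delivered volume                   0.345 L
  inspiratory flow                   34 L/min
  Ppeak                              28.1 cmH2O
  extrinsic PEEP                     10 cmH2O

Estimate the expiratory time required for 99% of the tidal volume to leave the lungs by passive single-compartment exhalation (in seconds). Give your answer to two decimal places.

Flow: 34 L/min ÷ 60 = 0.5667 L/s.
R = (PIP − Pplat)/V̇ = (28.1 − 21.9) / 0.5667 = 6.2/0.5667 = 10.941 cmH2O·s/L.
C = Vt/(Pplat − PEEP) = 345.0 / (21.9 − 10) = 345.0/11.9 = 28.992 mL/cmH2O.
τ = R × C = 10.941 × 0.02899 L/cmH2O = 0.3172 s.
t = −τ·ln(1 − 0.99) = −0.3172·ln(0.01) = 1.461 s.

1.46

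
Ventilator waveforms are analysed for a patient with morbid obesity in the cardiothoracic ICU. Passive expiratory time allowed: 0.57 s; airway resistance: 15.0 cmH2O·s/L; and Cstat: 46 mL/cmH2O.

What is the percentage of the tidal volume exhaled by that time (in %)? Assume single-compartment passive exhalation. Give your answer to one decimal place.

56.2

τ = R × C = 15.0 × 46 mL/cmH2O = 15.0 × 0.046 L/cmH2O = 0.69 s.
Passive exhalation: V(t)/V₀ = e^(−t/τ) = e^(−0.57/0.69) = 0.4378.
Fraction exhaled = 1 − 0.4378 = 0.5622 → 56.22%.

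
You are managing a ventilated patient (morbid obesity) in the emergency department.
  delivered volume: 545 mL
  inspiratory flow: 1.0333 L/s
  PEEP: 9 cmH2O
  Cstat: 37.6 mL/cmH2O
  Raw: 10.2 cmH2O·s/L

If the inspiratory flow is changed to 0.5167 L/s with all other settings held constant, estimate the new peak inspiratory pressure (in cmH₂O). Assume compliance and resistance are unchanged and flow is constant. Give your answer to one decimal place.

28.8

PIP = Vt/C + R·V̇ + PEEP (constant-flow equation of motion).
Only the resistive term changes: ΔPIP = R × ΔV̇ = 10.2 × (0.5167 − 1.0333) = 10.2 × -0.5166 = -5.269 cmH2O.
Original PIP = 545/37.6 + 10.2×1.0333 + 9 = 34.034 cmH2O; new PIP = 34.034 + (-5.269) = 28.765 cmH2O.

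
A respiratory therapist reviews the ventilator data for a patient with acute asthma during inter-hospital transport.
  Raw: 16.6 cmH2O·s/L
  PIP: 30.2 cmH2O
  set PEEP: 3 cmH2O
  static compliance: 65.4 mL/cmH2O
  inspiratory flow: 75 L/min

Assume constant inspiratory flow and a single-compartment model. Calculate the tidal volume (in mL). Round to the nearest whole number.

Flow: 75 L/min ÷ 60 = 1.25 L/s.
Equation of motion (constant flow): PIP = Vt/C + R·V̇ + PEEP.
Vt/C = PIP − R·V̇ − PEEP = 30.2 − 20.75 − 3 = 6.45 cmH2O.
Vt = C × 6.45 = 65.4 × 6.45 = 421.83 mL.

422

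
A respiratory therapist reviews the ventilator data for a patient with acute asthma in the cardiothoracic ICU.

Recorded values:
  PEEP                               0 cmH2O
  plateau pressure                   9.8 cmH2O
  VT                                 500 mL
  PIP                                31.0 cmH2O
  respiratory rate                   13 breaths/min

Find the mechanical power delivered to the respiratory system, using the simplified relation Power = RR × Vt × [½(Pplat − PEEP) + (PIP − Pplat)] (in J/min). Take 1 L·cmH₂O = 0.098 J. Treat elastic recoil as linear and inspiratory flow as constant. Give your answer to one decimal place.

16.6

Per-breath work = Vt × [½(Pplat−PEEP) + (PIP−Pplat)] = 0.500 × [0.5×9.8 + 21.2] = 0.500 × 26.1 = 13.05 L·cmH2O.
Power = 13 × 13.05 = 169.65 L·cmH2O/min.
× 0.098 J/(L·cmH2O) → 16.626 J/min.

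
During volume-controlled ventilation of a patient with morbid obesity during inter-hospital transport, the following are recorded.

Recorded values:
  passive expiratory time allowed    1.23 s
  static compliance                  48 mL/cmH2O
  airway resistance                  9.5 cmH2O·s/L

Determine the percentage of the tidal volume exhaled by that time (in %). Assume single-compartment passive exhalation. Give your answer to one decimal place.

93.3

τ = R × C = 9.5 × 48 mL/cmH2O = 9.5 × 0.048 L/cmH2O = 0.456 s.
Passive exhalation: V(t)/V₀ = e^(−t/τ) = e^(−1.23/0.456) = 0.06738.
Fraction exhaled = 1 − 0.06738 = 0.9326 → 93.26%.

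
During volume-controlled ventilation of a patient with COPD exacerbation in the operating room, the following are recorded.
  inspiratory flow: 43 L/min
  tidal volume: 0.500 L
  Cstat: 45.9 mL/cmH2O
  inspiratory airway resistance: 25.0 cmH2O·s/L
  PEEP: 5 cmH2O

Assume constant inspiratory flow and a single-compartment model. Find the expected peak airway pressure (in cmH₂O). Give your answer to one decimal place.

33.8

Flow: 43 L/min ÷ 60 = 0.7167 L/s.
Equation of motion (constant flow): PIP = Vt/C + R·V̇ + PEEP.
PIP = 500/45.9 + 25.0×0.7167 + 5 = 10.893 + 17.918 + 5 = 33.811 cmH2O.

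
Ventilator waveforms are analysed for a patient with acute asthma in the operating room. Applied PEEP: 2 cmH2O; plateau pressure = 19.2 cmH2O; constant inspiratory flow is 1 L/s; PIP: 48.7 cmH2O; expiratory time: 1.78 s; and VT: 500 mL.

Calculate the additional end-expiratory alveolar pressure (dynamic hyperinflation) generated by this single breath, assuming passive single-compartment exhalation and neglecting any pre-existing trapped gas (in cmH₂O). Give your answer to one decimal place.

R = (PIP − Pplat)/V̇ = (48.7 − 19.2) / 1 = 29.5/1 = 29.5 cmH2O·s/L.
C = Vt/(Pplat − PEEP) = 500.0 / (19.2 − 2) = 500.0/17.2 = 29.07 mL/cmH2O.
τ = R × C = 29.5 × 0.02907 L/cmH2O = 0.8576 s.
Fraction remaining = e^(−Te/τ) = e^(−1.78/0.8576) = 0.1255; trapped volume = 500.0 × 0.1255 = 62.75 mL.
Additional alveolar pressure from trapping ≈ V_trapped / C = 62.75 / 29.07 = 2.159 cmH2O.

2.2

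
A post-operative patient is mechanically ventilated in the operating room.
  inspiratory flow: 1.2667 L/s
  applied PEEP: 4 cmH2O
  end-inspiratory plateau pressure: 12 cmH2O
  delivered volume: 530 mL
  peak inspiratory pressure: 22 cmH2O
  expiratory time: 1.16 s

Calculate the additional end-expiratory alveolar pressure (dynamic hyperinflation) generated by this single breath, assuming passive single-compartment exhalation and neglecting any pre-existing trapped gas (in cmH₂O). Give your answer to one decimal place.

R = (PIP − Pplat)/V̇ = (22 − 12) / 1.2667 = 10.0/1.2667 = 7.895 cmH2O·s/L.
C = Vt/(Pplat − PEEP) = 530.0 / (12 − 4) = 530.0/8.0 = 66.25 mL/cmH2O.
τ = R × C = 7.895 × 0.06625 L/cmH2O = 0.523 s.
Fraction remaining = e^(−Te/τ) = e^(−1.16/0.523) = 0.1088; trapped volume = 530.0 × 0.1088 = 57.664 mL.
Additional alveolar pressure from trapping ≈ V_trapped / C = 57.664 / 66.25 = 0.8704 cmH2O.

0.9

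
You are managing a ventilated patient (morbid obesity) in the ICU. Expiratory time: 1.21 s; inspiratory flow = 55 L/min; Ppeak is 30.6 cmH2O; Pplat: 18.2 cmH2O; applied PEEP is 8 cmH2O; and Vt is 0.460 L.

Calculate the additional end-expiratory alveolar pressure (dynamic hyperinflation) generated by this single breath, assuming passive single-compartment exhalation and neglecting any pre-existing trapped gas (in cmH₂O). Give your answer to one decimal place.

Flow: 55 L/min ÷ 60 = 0.9167 L/s.
R = (PIP − Pplat)/V̇ = (30.6 − 18.2) / 0.9167 = 12.4/0.9167 = 13.527 cmH2O·s/L.
C = Vt/(Pplat − PEEP) = 460.0 / (18.2 − 8) = 460.0/10.2 = 45.098 mL/cmH2O.
τ = R × C = 13.527 × 0.0451 L/cmH2O = 0.6101 s.
Fraction remaining = e^(−Te/τ) = e^(−1.21/0.6101) = 0.1376; trapped volume = 460.0 × 0.1376 = 63.296 mL.
Additional alveolar pressure from trapping ≈ V_trapped / C = 63.296 / 45.098 = 1.404 cmH2O.

1.4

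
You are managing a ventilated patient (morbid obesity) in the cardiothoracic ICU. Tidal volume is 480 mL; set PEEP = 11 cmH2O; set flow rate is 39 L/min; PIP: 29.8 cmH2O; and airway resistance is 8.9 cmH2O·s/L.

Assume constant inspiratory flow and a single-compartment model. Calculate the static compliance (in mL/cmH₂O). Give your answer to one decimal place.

36.9

Flow: 39 L/min ÷ 60 = 0.65 L/s.
Equation of motion (constant flow): PIP = Vt/C + R·V̇ + PEEP.
Vt/C = PIP − R·V̇ − PEEP = 29.8 − 8.9×0.65 − 11 = 29.8 − 5.785 − 11 = 13.015 cmH2O.
C = Vt / 13.015 = 480 / 13.015 = 36.881 mL/cmH2O.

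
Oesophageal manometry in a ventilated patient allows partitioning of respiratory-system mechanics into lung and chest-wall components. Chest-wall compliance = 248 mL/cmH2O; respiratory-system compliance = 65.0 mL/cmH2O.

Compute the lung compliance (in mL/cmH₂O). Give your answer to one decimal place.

1/CL = 1/Crs − 1/Ccw.
1/CL = 1/65.0 − 1/248 = 0.01135.
CL = 88.106 mL/cmH2O.

88.1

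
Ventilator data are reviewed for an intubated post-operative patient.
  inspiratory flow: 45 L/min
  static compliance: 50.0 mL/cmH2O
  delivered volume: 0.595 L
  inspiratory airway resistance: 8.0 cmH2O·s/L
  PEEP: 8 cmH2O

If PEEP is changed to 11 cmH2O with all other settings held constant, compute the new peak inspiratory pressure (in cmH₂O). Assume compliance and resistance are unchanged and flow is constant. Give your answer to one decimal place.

Flow: 45 L/min ÷ 60 = 0.75 L/s.
PIP = Vt/C + R·V̇ + PEEP (constant-flow equation of motion).
Only the baseline term changes: ΔPIP = ΔPEEP = 11 − 8 = 3.0 cmH2O.
Original PIP = 595/50.0 + 8.0×0.75 + 8 = 25.9 cmH2O; new PIP = 25.9 + (3.0) = 28.9 cmH2O.

28.9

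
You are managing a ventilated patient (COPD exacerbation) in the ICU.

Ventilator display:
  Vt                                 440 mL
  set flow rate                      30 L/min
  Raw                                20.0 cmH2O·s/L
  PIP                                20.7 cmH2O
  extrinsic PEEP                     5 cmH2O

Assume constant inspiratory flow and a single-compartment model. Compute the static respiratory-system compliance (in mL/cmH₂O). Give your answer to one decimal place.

Flow: 30 L/min ÷ 60 = 0.5 L/s.
Equation of motion (constant flow): PIP = Vt/C + R·V̇ + PEEP.
Vt/C = PIP − R·V̇ − PEEP = 20.7 − 20.0×0.5 − 5 = 20.7 − 10.0 − 5 = 5.7 cmH2O.
C = Vt / 5.7 = 440 / 5.7 = 77.193 mL/cmH2O.

77.2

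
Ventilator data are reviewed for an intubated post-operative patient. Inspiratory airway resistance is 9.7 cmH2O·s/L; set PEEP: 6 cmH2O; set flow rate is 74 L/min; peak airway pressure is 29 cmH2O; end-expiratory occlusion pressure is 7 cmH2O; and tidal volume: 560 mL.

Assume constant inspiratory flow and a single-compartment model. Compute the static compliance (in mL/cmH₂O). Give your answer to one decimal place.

55.8

Flow: 74 L/min ÷ 60 = 1.2333 L/s.
Total PEEP = 7 cmH2O (set 6 + intrinsic 1); this is the baseline alveolar pressure.
Equation of motion (constant flow): PIP = Vt/C + R·V̇ + PEEP.
Vt/C = PIP − R·V̇ − PEEP = 29 − 9.7×1.2333 − 7 = 29 − 11.963 − 7 = 10.037 cmH2O.
C = Vt / 10.037 = 560 / 10.037 = 55.794 mL/cmH2O.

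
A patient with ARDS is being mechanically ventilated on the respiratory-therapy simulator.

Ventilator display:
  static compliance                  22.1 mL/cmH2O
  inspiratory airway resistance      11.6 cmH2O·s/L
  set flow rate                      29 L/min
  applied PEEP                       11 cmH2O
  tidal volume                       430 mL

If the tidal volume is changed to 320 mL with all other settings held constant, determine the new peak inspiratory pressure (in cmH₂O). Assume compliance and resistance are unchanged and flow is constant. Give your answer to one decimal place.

Flow: 29 L/min ÷ 60 = 0.4833 L/s.
PIP = Vt/C + R·V̇ + PEEP (constant-flow equation of motion).
Only the elastic term changes: ΔPIP = ΔVt / C = (320 − 430) / 22.1 = -4.977 cmH2O.
Original PIP = 430/22.1 + 11.6×0.4833 + 11 = 36.063 cmH2O; new PIP = 36.063 + (-4.977) = 31.086 cmH2O.

31.1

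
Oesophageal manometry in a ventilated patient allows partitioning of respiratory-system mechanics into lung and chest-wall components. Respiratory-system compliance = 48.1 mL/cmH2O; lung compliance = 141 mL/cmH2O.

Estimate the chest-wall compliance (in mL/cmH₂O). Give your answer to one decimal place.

73.0

1/Ccw = 1/Crs − 1/CL.
1/Ccw = 1/48.1 − 1/141 = 0.0137.
Ccw = 72.993 mL/cmH2O.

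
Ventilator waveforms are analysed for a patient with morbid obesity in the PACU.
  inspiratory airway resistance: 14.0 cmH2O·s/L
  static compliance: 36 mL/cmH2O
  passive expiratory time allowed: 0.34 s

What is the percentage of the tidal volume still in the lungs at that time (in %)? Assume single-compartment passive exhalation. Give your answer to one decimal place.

50.9

τ = R × C = 14.0 × 36 mL/cmH2O = 14.0 × 0.036 L/cmH2O = 0.504 s.
Passive exhalation: V(t)/V₀ = e^(−t/τ) = e^(−0.34/0.504) = 0.5094.
Fraction remaining = 0.5094 → 50.94%.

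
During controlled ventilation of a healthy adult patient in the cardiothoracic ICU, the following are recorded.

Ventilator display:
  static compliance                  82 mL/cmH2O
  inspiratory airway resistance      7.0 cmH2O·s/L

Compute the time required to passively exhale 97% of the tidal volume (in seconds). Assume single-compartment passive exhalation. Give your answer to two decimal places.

2.01

τ = R × C = 7.0 × 82 mL/cmH2O = 7.0 × 0.082 L/cmH2O = 0.574 s.
Exhaled fraction f = 1 − e^(−t/τ) → t = −τ·ln(1 − f) = −0.574·ln(0.03) = 2.013 s.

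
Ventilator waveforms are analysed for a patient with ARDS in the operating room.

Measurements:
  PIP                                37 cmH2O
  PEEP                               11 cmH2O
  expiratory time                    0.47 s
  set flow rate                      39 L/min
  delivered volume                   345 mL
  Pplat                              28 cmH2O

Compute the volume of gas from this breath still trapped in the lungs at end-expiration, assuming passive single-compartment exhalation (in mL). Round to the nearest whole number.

Flow: 39 L/min ÷ 60 = 0.65 L/s.
R = (PIP − Pplat)/V̇ = (37 − 28) / 0.65 = 9.0/0.65 = 13.846 cmH2O·s/L.
C = Vt/(Pplat − PEEP) = 345.0 / (28 − 11) = 345.0/17.0 = 20.294 mL/cmH2O.
τ = R × C = 13.846 × 0.02029 L/cmH2O = 0.2809 s.
Fraction remaining = e^(−Te/τ) = e^(−0.47/0.2809) = 0.1876.
Trapped volume = 345.0 × 0.1876 = 64.722 mL.

65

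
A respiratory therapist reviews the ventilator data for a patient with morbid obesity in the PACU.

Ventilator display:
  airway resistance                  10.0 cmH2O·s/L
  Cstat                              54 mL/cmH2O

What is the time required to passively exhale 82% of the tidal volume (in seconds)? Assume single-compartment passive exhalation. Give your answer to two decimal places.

0.93

τ = R × C = 10.0 × 54 mL/cmH2O = 10.0 × 0.054 L/cmH2O = 0.54 s.
Exhaled fraction f = 1 − e^(−t/τ) → t = −τ·ln(1 − f) = −0.54·ln(0.18) = 0.926 s.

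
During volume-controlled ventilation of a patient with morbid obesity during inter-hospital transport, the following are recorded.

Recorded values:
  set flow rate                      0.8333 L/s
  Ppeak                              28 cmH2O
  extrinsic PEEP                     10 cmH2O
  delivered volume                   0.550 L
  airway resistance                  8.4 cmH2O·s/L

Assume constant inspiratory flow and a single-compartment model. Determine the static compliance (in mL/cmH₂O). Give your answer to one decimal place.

50.0

Equation of motion (constant flow): PIP = Vt/C + R·V̇ + PEEP.
Vt/C = PIP − R·V̇ − PEEP = 28 − 8.4×0.8333 − 10 = 28 − 7.0 − 10 = 11.0 cmH2O.
C = Vt / 11.0 = 550 / 11.0 = 50.0 mL/cmH2O.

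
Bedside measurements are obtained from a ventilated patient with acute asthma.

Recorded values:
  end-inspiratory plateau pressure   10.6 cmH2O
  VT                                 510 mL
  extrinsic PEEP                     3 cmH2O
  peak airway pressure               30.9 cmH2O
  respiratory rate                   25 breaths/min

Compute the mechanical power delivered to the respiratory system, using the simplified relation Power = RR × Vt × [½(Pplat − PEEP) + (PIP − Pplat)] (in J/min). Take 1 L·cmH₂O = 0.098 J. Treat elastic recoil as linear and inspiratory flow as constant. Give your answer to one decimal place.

Per-breath work = Vt × [½(Pplat−PEEP) + (PIP−Pplat)] = 0.510 × [0.5×7.6 + 20.3] = 0.510 × 24.1 = 12.291 L·cmH2O.
Power = 25 × 12.291 = 307.28 L·cmH2O/min.
× 0.098 J/(L·cmH2O) → 30.113 J/min.

30.1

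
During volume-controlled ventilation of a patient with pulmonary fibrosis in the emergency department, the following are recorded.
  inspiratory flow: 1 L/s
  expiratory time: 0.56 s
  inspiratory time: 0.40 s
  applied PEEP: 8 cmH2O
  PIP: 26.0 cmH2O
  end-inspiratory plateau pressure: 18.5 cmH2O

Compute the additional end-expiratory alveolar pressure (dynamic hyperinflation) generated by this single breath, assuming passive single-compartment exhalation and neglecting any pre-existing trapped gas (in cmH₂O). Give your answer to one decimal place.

Vt = flow × Ti = 1 L/s × 0.40 s × 1000 mL/L = 400.0 mL.
R = (PIP − Pplat)/V̇ = (26.0 − 18.5) / 1 = 7.5/1 = 7.5 cmH2O·s/L.
C = Vt/(Pplat − PEEP) = 400.0 / (18.5 − 8) = 400.0/10.5 = 38.095 mL/cmH2O.
τ = R × C = 7.5 × 0.0381 L/cmH2O = 0.2858 s.
Fraction remaining = e^(−Te/τ) = e^(−0.56/0.2858) = 0.1409; trapped volume = 400.0 × 0.1409 = 56.36 mL.
Additional alveolar pressure from trapping ≈ V_trapped / C = 56.36 / 38.095 = 1.479 cmH2O.

1.5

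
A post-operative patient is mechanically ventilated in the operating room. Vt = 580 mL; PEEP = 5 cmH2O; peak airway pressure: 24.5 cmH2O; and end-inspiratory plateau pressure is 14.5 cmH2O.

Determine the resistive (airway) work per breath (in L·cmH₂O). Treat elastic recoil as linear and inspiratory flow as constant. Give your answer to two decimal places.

With constant inspiratory flow the resistive pressure is constant at PIP − Pplat = 24.5 − 14.5 = 10.0 cmH2O, so resistive work = 10.0 × 0.580 = 5.8 L·cmH2O.

5.80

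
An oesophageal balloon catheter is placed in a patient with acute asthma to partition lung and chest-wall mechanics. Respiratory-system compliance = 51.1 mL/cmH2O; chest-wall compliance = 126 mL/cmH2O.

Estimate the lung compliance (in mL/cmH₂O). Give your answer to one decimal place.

1/CL = 1/Crs − 1/Ccw.
1/CL = 1/51.1 − 1/126 = 0.01163.
CL = 85.985 mL/cmH2O.

86.0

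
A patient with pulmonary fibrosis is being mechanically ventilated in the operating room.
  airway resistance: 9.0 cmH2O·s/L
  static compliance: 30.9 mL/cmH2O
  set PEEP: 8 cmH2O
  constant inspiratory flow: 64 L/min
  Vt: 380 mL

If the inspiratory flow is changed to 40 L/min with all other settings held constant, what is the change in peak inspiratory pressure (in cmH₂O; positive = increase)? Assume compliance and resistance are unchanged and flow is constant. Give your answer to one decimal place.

Flow: 64 L/min ÷ 60 = 1.0667 L/s.
New flow: 40 L/min ÷ 60 = 0.6667 L/s.
PIP = Vt/C + R·V̇ + PEEP (constant-flow equation of motion).
Only the resistive term changes: ΔPIP = R × ΔV̇ = 9.0 × (0.6667 − 1.0667) = 9.0 × -0.4 = -3.6 cmH2O.

-3.6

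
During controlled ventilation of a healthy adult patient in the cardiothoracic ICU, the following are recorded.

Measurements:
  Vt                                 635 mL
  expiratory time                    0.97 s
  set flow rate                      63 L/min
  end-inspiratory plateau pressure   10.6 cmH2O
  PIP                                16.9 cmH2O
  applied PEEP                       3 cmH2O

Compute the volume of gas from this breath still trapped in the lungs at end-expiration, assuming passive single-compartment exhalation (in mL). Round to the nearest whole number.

92

Flow: 63 L/min ÷ 60 = 1.05 L/s.
R = (PIP − Pplat)/V̇ = (16.9 − 10.6) / 1.05 = 6.3/1.05 = 6.0 cmH2O·s/L.
C = Vt/(Pplat − PEEP) = 635.0 / (10.6 − 3) = 635.0/7.6 = 83.553 mL/cmH2O.
τ = R × C = 6.0 × 0.08355 L/cmH2O = 0.5013 s.
Fraction remaining = e^(−Te/τ) = e^(−0.97/0.5013) = 0.1444.
Trapped volume = 635.0 × 0.1444 = 91.694 mL.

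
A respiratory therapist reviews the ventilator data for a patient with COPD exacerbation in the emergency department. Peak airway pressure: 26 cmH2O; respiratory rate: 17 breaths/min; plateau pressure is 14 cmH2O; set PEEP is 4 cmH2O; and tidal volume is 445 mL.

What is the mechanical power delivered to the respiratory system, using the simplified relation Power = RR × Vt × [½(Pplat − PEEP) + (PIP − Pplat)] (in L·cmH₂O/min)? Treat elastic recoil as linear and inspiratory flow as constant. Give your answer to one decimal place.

128.6

Per-breath work = Vt × [½(Pplat−PEEP) + (PIP−Pplat)] = 0.445 × [0.5×10.0 + 12.0] = 0.445 × 17.0 = 7.565 L·cmH2O.
Power = 17 × 7.565 = 128.61 L·cmH2O/min.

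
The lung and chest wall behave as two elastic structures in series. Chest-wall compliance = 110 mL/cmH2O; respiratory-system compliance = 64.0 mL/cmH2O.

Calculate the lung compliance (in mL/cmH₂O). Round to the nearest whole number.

153

1/CL = 1/Crs − 1/Ccw.
1/CL = 1/64.0 − 1/110 = 0.006534.
CL = 153.05 mL/cmH2O.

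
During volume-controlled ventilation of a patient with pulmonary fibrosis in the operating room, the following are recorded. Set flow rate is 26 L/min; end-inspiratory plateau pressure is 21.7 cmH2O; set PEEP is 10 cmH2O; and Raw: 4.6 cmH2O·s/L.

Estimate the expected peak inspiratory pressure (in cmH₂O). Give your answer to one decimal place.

23.7

Flow: 26 L/min ÷ 60 = 0.4333 L/s.
PIP = Pplat + Raw × flow = 21.7 + 4.6 × 0.4333 = 21.7 + 1.993 = 23.693 cmH2O.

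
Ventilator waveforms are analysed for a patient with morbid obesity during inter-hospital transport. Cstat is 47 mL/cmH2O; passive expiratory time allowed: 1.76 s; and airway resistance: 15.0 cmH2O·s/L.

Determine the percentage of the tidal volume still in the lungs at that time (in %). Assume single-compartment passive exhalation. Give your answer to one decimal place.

8.2

τ = R × C = 15.0 × 47 mL/cmH2O = 15.0 × 0.047 L/cmH2O = 0.705 s.
Passive exhalation: V(t)/V₀ = e^(−t/τ) = e^(−1.76/0.705) = 0.08238.
Fraction remaining = 0.08238 → 8.238%.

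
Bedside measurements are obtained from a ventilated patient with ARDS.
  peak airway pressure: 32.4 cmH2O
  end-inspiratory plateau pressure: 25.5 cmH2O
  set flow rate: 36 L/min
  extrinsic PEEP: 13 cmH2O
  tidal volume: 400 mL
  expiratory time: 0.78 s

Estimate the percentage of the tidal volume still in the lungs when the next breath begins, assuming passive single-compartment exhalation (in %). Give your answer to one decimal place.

12.0

Flow: 36 L/min ÷ 60 = 0.6 L/s.
R = (PIP − Pplat)/V̇ = (32.4 − 25.5) / 0.6 = 6.9/0.6 = 11.5 cmH2O·s/L.
C = Vt/(Pplat − PEEP) = 400.0 / (25.5 − 13) = 400.0/12.5 = 32.0 mL/cmH2O.
τ = R × C = 11.5 × 0.032 L/cmH2O = 0.368 s.
Fraction remaining at end-expiration = e^(−Te/τ) = e^(−0.78/0.368) = 0.1201 → 12.01%.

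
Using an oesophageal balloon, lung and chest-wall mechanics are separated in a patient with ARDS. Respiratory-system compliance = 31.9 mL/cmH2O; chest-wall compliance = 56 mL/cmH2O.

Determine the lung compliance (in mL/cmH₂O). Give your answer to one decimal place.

1/CL = 1/Crs − 1/Ccw.
1/CL = 1/31.9 − 1/56 = 0.01349.
CL = 74.129 mL/cmH2O.

74.1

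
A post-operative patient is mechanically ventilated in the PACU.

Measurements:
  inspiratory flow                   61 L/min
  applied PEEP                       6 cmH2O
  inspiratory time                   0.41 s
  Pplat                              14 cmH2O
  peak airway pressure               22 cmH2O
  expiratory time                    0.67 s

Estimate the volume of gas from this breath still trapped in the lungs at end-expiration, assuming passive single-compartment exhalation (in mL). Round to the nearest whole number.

Flow: 61 L/min ÷ 60 = 1.0167 L/s.
Vt = flow × Ti = 1.0167 L/s × 0.41 s × 1000 mL/L = 416.85 mL.
R = (PIP − Pplat)/V̇ = (22 − 14) / 1.0167 = 8.0/1.0167 = 7.869 cmH2O·s/L.
C = Vt/(Pplat − PEEP) = 416.85 / (14 − 6) = 416.85/8.0 = 52.106 mL/cmH2O.
τ = R × C = 7.869 × 0.05211 L/cmH2O = 0.4101 s.
Fraction remaining = e^(−Te/τ) = e^(−0.67/0.4101) = 0.1952.
Trapped volume = 416.85 × 0.1952 = 81.369 mL.

81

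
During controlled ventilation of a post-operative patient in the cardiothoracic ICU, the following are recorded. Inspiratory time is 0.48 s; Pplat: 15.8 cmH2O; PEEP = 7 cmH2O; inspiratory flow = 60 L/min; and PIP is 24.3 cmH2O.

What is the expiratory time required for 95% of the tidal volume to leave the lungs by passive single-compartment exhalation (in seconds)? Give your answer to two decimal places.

Flow: 60 L/min ÷ 60 = 1 L/s.
Vt = flow × Ti = 1 L/s × 0.48 s × 1000 mL/L = 480.0 mL.
R = (PIP − Pplat)/V̇ = (24.3 − 15.8) / 1 = 8.5/1 = 8.5 cmH2O·s/L.
C = Vt/(Pplat − PEEP) = 480.0 / (15.8 − 7) = 480.0/8.8 = 54.545 mL/cmH2O.
τ = R × C = 8.5 × 0.05455 L/cmH2O = 0.4637 s.
t = −τ·ln(1 − 0.95) = −0.4637·ln(0.05) = 1.389 s.

1.39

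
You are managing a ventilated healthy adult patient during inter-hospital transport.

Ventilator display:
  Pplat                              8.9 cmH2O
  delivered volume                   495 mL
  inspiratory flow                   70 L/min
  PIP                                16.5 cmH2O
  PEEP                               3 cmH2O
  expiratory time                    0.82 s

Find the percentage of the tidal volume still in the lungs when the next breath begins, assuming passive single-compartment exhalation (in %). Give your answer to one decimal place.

22.3

Flow: 70 L/min ÷ 60 = 1.1667 L/s.
R = (PIP − Pplat)/V̇ = (16.5 − 8.9) / 1.1667 = 7.6/1.1667 = 6.514 cmH2O·s/L.
C = Vt/(Pplat − PEEP) = 495.0 / (8.9 − 3) = 495.0/5.9 = 83.898 mL/cmH2O.
τ = R × C = 6.514 × 0.0839 L/cmH2O = 0.5465 s.
Fraction remaining at end-expiration = e^(−Te/τ) = e^(−0.82/0.5465) = 0.223 → 22.3%.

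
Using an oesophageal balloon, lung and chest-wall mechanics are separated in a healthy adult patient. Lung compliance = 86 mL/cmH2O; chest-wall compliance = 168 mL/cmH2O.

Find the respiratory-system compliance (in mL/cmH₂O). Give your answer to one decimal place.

Lung and chest wall are elastances in series: 1/Crs = 1/CL + 1/Ccw.
1/Crs = 1/86 + 1/168 = 0.01758.
Crs = 56.883 mL/cmH2O.

56.9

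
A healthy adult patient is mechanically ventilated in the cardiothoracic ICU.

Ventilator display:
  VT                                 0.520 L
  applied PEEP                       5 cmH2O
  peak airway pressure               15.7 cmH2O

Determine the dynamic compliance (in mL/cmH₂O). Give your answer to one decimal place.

Dynamic compliance = Vt / (PIP − PEEP) = 520 / (15.7 − 5) = 520 / 10.7 = 48.598 mL/cmH2O.

48.6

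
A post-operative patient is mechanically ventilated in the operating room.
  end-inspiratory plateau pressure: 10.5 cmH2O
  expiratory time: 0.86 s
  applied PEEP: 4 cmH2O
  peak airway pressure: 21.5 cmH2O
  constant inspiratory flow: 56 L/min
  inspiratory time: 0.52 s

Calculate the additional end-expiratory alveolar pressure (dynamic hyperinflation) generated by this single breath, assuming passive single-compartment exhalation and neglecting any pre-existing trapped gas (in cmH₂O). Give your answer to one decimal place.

2.4

Flow: 56 L/min ÷ 60 = 0.9333 L/s.
Vt = flow × Ti = 0.9333 L/s × 0.52 s × 1000 mL/L = 485.32 mL.
R = (PIP − Pplat)/V̇ = (21.5 − 10.5) / 0.9333 = 11.0/0.9333 = 11.786 cmH2O·s/L.
C = Vt/(Pplat − PEEP) = 485.32 / (10.5 − 4) = 485.32/6.5 = 74.665 mL/cmH2O.
τ = R × C = 11.786 × 0.07467 L/cmH2O = 0.8801 s.
Fraction remaining = e^(−Te/τ) = e^(−0.86/0.8801) = 0.3764; trapped volume = 485.32 × 0.3764 = 182.67 mL.
Additional alveolar pressure from trapping ≈ V_trapped / C = 182.67 / 74.665 = 2.447 cmH2O.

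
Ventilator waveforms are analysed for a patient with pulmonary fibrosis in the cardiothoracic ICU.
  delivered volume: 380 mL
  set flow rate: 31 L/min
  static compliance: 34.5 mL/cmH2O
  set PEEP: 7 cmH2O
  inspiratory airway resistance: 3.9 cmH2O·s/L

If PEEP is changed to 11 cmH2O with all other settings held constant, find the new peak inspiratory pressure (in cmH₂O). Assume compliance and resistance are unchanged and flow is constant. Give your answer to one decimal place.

Flow: 31 L/min ÷ 60 = 0.5167 L/s.
PIP = Vt/C + R·V̇ + PEEP (constant-flow equation of motion).
Only the baseline term changes: ΔPIP = ΔPEEP = 11 − 7 = 4.0 cmH2O.
Original PIP = 380/34.5 + 3.9×0.5167 + 7 = 20.03 cmH2O; new PIP = 20.03 + (4.0) = 24.03 cmH2O.

24.0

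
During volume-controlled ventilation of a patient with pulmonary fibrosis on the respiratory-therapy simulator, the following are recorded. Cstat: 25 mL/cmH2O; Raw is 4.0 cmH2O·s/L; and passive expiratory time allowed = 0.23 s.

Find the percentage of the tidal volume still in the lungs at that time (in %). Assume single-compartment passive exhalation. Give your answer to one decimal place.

10.0

τ = R × C = 4.0 × 25 mL/cmH2O = 4.0 × 0.025 L/cmH2O = 0.1 s.
Passive exhalation: V(t)/V₀ = e^(−t/τ) = e^(−0.23/0.1) = 0.1003.
Fraction remaining = 0.1003 → 10.03%.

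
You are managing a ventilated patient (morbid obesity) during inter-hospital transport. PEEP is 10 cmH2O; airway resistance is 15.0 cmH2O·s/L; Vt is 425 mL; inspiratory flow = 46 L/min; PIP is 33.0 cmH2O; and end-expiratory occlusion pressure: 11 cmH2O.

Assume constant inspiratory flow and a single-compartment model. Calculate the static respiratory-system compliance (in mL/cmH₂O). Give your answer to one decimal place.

Flow: 46 L/min ÷ 60 = 0.7667 L/s.
Total PEEP = 11 cmH2O (set 10 + intrinsic 1); this is the baseline alveolar pressure.
Equation of motion (constant flow): PIP = Vt/C + R·V̇ + PEEP.
Vt/C = PIP − R·V̇ − PEEP = 33.0 − 15.0×0.7667 − 11 = 33.0 − 11.501 − 11 = 10.499 cmH2O.
C = Vt / 10.499 = 425 / 10.499 = 40.48 mL/cmH2O.

40.5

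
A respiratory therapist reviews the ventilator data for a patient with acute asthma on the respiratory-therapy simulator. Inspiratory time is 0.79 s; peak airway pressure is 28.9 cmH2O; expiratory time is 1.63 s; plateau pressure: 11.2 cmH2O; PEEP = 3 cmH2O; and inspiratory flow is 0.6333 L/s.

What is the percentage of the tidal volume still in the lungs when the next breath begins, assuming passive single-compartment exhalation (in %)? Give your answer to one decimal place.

Vt = flow × Ti = 0.6333 L/s × 0.79 s × 1000 mL/L = 500.31 mL.
R = (PIP − Pplat)/V̇ = (28.9 − 11.2) / 0.6333 = 17.7/0.6333 = 27.949 cmH2O·s/L.
C = Vt/(Pplat − PEEP) = 500.31 / (11.2 − 3) = 500.31/8.2 = 61.013 mL/cmH2O.
τ = R × C = 27.949 × 0.06101 L/cmH2O = 1.705 s.
Fraction remaining at end-expiration = e^(−Te/τ) = e^(−1.63/1.705) = 0.3844 → 38.44%.

38.4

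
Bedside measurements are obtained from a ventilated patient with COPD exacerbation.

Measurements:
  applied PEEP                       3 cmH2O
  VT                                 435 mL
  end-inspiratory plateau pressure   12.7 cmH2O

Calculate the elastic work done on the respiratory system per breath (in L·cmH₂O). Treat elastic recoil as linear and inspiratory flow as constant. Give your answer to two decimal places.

Elastic work ≈ ½ × (Pplat − PEEP) × Vt = 0.5 × (12.7 − 3) × 0.435 L = 0.5 × 9.7 × 0.435 = 2.11 L·cmH2O.

2.11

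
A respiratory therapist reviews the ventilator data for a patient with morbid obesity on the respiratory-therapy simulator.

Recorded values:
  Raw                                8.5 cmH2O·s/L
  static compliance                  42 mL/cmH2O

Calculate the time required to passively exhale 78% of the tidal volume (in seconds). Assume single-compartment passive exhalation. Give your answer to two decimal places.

τ = R × C = 8.5 × 42 mL/cmH2O = 8.5 × 0.042 L/cmH2O = 0.357 s.
Exhaled fraction f = 1 − e^(−t/τ) → t = −τ·ln(1 − f) = −0.357·ln(0.22) = 0.5405 s.

0.54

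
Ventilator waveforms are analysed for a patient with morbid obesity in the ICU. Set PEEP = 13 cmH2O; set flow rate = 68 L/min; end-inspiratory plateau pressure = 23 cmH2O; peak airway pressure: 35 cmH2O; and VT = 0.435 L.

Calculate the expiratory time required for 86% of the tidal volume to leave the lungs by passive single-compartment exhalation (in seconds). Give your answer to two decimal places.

0.91

Flow: 68 L/min ÷ 60 = 1.1333 L/s.
R = (PIP − Pplat)/V̇ = (35 − 23) / 1.1333 = 12.0/1.1333 = 10.589 cmH2O·s/L.
C = Vt/(Pplat − PEEP) = 435.0 / (23 − 13) = 435.0/10.0 = 43.5 mL/cmH2O.
τ = R × C = 10.589 × 0.0435 L/cmH2O = 0.4606 s.
t = −τ·ln(1 − 0.86) = −0.4606·ln(0.14) = 0.9056 s.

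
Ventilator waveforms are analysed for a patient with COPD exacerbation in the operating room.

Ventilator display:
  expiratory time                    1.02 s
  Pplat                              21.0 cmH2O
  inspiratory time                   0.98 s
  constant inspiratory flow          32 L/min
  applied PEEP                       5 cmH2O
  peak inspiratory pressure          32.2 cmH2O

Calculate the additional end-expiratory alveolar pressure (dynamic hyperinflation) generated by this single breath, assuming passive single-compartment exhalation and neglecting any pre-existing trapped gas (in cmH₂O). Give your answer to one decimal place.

Flow: 32 L/min ÷ 60 = 0.5333 L/s.
Vt = flow × Ti = 0.5333 L/s × 0.98 s × 1000 mL/L = 522.63 mL.
R = (PIP − Pplat)/V̇ = (32.2 − 21.0) / 0.5333 = 11.2/0.5333 = 21.001 cmH2O·s/L.
C = Vt/(Pplat − PEEP) = 522.63 / (21.0 − 5) = 522.63/16.0 = 32.664 mL/cmH2O.
τ = R × C = 21.001 × 0.03266 L/cmH2O = 0.6859 s.
Fraction remaining = e^(−Te/τ) = e^(−1.02/0.6859) = 0.226; trapped volume = 522.63 × 0.226 = 118.11 mL.
Additional alveolar pressure from trapping ≈ V_trapped / C = 118.11 / 32.664 = 3.616 cmH2O.

3.6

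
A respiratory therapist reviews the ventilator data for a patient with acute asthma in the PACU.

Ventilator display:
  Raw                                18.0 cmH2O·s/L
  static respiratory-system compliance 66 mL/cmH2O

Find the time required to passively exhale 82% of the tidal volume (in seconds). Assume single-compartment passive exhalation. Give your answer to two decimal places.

τ = R × C = 18.0 × 66 mL/cmH2O = 18.0 × 0.066 L/cmH2O = 1.188 s.
Exhaled fraction f = 1 − e^(−t/τ) → t = −τ·ln(1 − f) = −1.188·ln(0.18) = 2.037 s.

2.04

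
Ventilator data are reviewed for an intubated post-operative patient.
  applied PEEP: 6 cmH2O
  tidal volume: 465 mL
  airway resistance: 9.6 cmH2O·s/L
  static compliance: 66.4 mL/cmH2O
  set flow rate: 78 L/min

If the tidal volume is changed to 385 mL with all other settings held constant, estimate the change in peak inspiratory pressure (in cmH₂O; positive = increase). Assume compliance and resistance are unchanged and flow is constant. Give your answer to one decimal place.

PIP = Vt/C + R·V̇ + PEEP (constant-flow equation of motion).
Only the elastic term changes: ΔPIP = ΔVt / C = (385 − 465) / 66.4 = -1.205 cmH2O.

-1.2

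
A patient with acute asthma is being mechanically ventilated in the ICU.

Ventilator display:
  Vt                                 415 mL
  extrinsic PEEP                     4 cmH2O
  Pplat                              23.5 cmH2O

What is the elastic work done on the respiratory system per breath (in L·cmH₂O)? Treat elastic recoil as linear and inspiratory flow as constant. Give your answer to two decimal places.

Elastic work ≈ ½ × (Pplat − PEEP) × Vt = 0.5 × (23.5 − 4) × 0.415 L = 0.5 × 19.5 × 0.415 = 4.046 L·cmH2O.

4.05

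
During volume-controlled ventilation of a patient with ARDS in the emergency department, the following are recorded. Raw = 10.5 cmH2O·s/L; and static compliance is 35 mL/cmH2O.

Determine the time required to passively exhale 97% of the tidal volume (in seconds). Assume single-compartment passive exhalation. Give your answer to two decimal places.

1.29

τ = R × C = 10.5 × 35 mL/cmH2O = 10.5 × 0.035 L/cmH2O = 0.3675 s.
Exhaled fraction f = 1 − e^(−t/τ) → t = −τ·ln(1 − f) = −0.3675·ln(0.03) = 1.289 s.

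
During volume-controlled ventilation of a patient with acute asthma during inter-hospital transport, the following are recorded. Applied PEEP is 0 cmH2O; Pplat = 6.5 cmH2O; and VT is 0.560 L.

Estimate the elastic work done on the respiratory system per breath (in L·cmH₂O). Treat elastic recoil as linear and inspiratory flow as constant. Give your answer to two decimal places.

Elastic work ≈ ½ × (Pplat − PEEP) × Vt = 0.5 × (6.5 − 0) × 0.560 L = 0.5 × 6.5 × 0.560 = 1.82 L·cmH2O.

1.82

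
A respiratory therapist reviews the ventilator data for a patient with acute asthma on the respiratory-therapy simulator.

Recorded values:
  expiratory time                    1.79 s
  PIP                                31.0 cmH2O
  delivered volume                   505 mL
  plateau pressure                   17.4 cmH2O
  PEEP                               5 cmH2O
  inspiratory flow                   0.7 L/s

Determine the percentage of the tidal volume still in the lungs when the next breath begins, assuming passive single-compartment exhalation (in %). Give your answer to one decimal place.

10.4

R = (PIP − Pplat)/V̇ = (31.0 − 17.4) / 0.7 = 13.6/0.7 = 19.429 cmH2O·s/L.
C = Vt/(Pplat − PEEP) = 505.0 / (17.4 − 5) = 505.0/12.4 = 40.726 mL/cmH2O.
τ = R × C = 19.429 × 0.04073 L/cmH2O = 0.7913 s.
Fraction remaining at end-expiration = e^(−Te/τ) = e^(−1.79/0.7913) = 0.1041 → 10.41%.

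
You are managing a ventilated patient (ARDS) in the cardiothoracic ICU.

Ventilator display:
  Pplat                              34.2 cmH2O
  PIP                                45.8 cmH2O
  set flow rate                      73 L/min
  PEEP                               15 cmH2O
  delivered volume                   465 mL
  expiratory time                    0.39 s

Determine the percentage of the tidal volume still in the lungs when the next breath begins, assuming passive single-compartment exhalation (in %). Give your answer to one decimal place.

Flow: 73 L/min ÷ 60 = 1.2167 L/s.
R = (PIP − Pplat)/V̇ = (45.8 − 34.2) / 1.2167 = 11.6/1.2167 = 9.534 cmH2O·s/L.
C = Vt/(Pplat − PEEP) = 465.0 / (34.2 − 15) = 465.0/19.2 = 24.219 mL/cmH2O.
τ = R × C = 9.534 × 0.02422 L/cmH2O = 0.2309 s.
Fraction remaining at end-expiration = e^(−Te/τ) = e^(−0.39/0.2309) = 0.1847 → 18.47%.

18.5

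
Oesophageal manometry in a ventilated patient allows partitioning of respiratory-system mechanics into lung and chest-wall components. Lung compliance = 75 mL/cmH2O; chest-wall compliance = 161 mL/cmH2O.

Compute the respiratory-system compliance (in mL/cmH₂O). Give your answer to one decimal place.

51.2

Lung and chest wall are elastances in series: 1/Crs = 1/CL + 1/Ccw.
1/Crs = 1/75 + 1/161 = 0.01954.
Crs = 51.177 mL/cmH2O.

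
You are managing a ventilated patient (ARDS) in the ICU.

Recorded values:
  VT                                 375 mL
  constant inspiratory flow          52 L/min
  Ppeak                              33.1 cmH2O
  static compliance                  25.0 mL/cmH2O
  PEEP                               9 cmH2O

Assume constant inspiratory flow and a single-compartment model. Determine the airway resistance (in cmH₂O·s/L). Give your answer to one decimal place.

Flow: 52 L/min ÷ 60 = 0.8667 L/s.
Equation of motion (constant flow): PIP = Vt/C + R·V̇ + PEEP.
R·V̇ = PIP − Vt/C − PEEP = 33.1 − 375/25.0 − 9 = 33.1 − 15.0 − 9 = 9.1 cmH2O.
R = 9.1 / 0.8667 = 10.5 cmH2O·s/L.

10.5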